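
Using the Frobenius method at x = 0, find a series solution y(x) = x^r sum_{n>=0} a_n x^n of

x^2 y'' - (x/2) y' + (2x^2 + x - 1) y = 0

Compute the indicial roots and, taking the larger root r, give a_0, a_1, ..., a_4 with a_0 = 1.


Write in Frobenius form y'' + (p(x)/x) y' + (q(x)/x^2) y = 0:
  p(x) = -1/2,  q(x) = 2x^2 + x - 1.
Indicial equation: r(r-1) + (-1/2) r + (-1) = 0 -> roots r_1 = 2, r_2 = -1/2.
Take r = r_1 = 2. Let y(x) = x^r sum_{n>=0} a_n x^n with a_0 = 1.
Substitute y = x^r sum a_n x^n and match x^{r+n}. The recurrence is
  D(n) a_n + 1 a_{n-1} + 2 a_{n-2} = 0,  where D(n) = (r+n)(r+n-1) + (-1/2)(r+n) + (-1).
  a_n = [-1 a_{n-1} - 2 a_{n-2}] / D(n).
Since the indicial polynomial factors as (r - r_1)(r - r_2), D(n) = (r_1 + n - r_1)(r_1 + n - r_2) = n(n + 5/2).
Evaluating step by step (a_0 = 1):
  n = 1: D(1) = 1(1 + 5/2) = 7/2; numerator = -1(1) = -1; a_1 = (-1)/(7/2) = -2/7
  n = 2: D(2) = 2(2 + 5/2) = 9; numerator = -1(-2/7) - 2(1) = -12/7; a_2 = (-12/7)/(9) = -4/21
  n = 3: D(3) = 3(3 + 5/2) = 33/2; numerator = -1(-4/21) - 2(-2/7) = 16/21; a_3 = (16/21)/(33/2) = 32/693
  n = 4: D(4) = 4(4 + 5/2) = 26; numerator = -1(32/693) - 2(-4/21) = 232/693; a_4 = (232/693)/(26) = 116/9009

r = 2; a_0 = 1; a_1 = -2/7; a_2 = -4/21; a_3 = 32/693; a_4 = 116/9009


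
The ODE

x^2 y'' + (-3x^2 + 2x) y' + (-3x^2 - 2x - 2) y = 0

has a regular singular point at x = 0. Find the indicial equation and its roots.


Divide by x^2 to reach normal form y'' + P_1(x) y' + P_2(x) y = 0 with P_1(x) = -3 + 2/x and P_2(x) = -3 - 2/x - 2/x^2.
x = 0 is a singular point because the y'-coefficient -3 + 2/x has a pole at x = 0 and the y-coefficient -3 - 2/x - 2/x^2 has a pole at x = 0.
It is a regular singular point because x P_1(x) = p(x) = 2 - 3x and x^2 P_2(x) = q(x) = -3x^2 - 2x - 2 are polynomials, hence analytic at x = 0.
p(0) = 2,  q(0) = -2.
Indicial equation: r(r-1) + p(0) r + q(0) = 0, i.e. r^2 + (p(0) - 1) r + q(0) = 0, i.e. r^2 + 1 r - 2 = 0.
Discriminant: (1)^2 - 4(-2) = 9, so r = (-1 ± 3)/2.
Solving: r_1 = 1, r_2 = -2.

indicial: r^2 + 1 r - 2 = 0; roots r_1 = 1, r_2 = -2


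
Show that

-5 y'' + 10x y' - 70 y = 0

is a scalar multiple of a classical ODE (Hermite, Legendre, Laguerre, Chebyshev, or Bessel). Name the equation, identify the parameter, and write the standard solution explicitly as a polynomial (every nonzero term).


All three coefficients share the factor -5; dividing through by -5 gives  y'' - 2x y' + 14 y = 0.
This matches the Hermite equation y'' - 2x y' + 2n y = 0 with 2n = 14, so n = 7; the polynomial solution is H_7(x).
With y = sum_k a_k x^k, matching x^k gives (k+2)(k+1) a_{k+2} = 2(k - n) a_k = 2(k - 7) a_k. The right side vanishes at k = 7, so the series with the parity of 7 terminates at degree 7.
Standard normalization: leading coefficient of H_n is 2^n, so a_7 = 2^7 = 128. Work downward with a_k = (k+1)(k+2) a_{k+2} / (2(k - n)):
  a_5 = (6)(7)(128) / (2(5 - 7)) = 5376/(-4) = -1344
  a_3 = (4)(5)(-1344) / (2(3 - 7)) = -26880/(-8) = 3360
  a_1 = (2)(3)(3360) / (2(1 - 7)) = 20160/(-12) = -1680
Hence H_7(x) = 128 x^7 - 1344 x^5 + 3360 x^3 - 1680 x.

H_7(x); series = 128 x^7 - 1344 x^5 + 3360 x^3 - 1680 x


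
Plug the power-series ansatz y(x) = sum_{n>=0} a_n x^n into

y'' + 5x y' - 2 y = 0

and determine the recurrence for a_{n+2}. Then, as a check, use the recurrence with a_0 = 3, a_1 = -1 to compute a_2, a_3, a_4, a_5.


Substitute y = sum_n a_n x^n.
y''(x) has coefficient (n+2)(n+1) a_{n+2} at x^n;
5 x y'(x) has coefficient 5 n a_n at x^n (shift);
-2 y(x) has coefficient -2 a_n at x^n.
Matching x^n: (n+2)(n+1) a_{n+2} + (5n - 2) a_n = 0.
Thus a_{n+2} = (-5n + 2) / ((n+1)(n+2)) * a_n.

Check with a_0 = 3, a_1 = -1 (apply the recurrence for n = 0, 1, 2, 3): a_0 = 3, a_1 = -1, a_2 = 3, a_3 = 1/2, a_4 = -2, a_5 = -13/40.

a_(n+2) = (-5n + 2) / ((n+1)(n+2)) * a_n; check: a_0 = 3, a_1 = -1, a_2 = 3, a_3 = 1/2, a_4 = -2, a_5 = -13/40


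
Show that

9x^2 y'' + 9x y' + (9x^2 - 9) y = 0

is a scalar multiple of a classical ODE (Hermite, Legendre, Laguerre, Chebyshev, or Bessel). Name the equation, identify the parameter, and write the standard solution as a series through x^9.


All three coefficients share the factor 9; dividing through by 9 gives  x^2 y'' + x y' + (x^2 - 1) y = 0.
This matches the Bessel equation x^2 y'' + x y' + (x^2 - nu^2) y = 0 with nu^2 = 1, so nu = 1; the solution bounded at x = 0 is J_1(x).
Frobenius at x = 0: indicial roots ±nu; for r = nu the recurrence k(k + 2nu) c_k = -c_{k-2} gives the standard series J_nu(x) = sum_{k>=0} (-1)^k / (k! (k+nu)!) (x/2)^(2k+nu). Evaluate the first 5 terms:
  k = 0: (-1)^0 / (0! * 1! * 2^1) x^1 = 1/(1*1*2) x^1 = (1/2) x^1
  k = 1: (-1)^1 / (1! * 2! * 2^3) x^3 = -1/(1*2*8) x^3 = (-1/16) x^3
  k = 2: (-1)^2 / (2! * 3! * 2^5) x^5 = 1/(2*6*32) x^5 = (1/384) x^5
  k = 3: (-1)^3 / (3! * 4! * 2^7) x^7 = -1/(6*24*128) x^7 = (-1/18432) x^7
  k = 4: (-1)^4 / (4! * 5! * 2^9) x^9 = 1/(24*120*512) x^9 = (1/1474560) x^9
Hence J_1(x) = x^9/1474560 - x^7/18432 + x^5/384 - x^3/16 + x/2 + ....

J_1(x); series = x^9/1474560 - x^7/18432 + x^5/384 - x^3/16 + x/2


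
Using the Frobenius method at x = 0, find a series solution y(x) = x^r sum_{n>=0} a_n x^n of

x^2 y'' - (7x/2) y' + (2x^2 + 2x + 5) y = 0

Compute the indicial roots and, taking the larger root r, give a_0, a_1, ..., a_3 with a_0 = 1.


Write in Frobenius form y'' + (p(x)/x) y' + (q(x)/x^2) y = 0:
  p(x) = -7/2,  q(x) = 2x^2 + 2x + 5.
Indicial equation: r(r-1) + (-7/2) r + (5) = 0 -> roots r_1 = 5/2, r_2 = 2.
Take r = r_1 = 5/2. Let y(x) = x^r sum_{n>=0} a_n x^n with a_0 = 1.
Substitute y = x^r sum a_n x^n and match x^{r+n}. The recurrence is
  D(n) a_n + 2 a_{n-1} + 2 a_{n-2} = 0,  where D(n) = (r+n)(r+n-1) + (-7/2)(r+n) + (5).
  a_n = [-2 a_{n-1} - 2 a_{n-2}] / D(n).
Since the indicial polynomial factors as (r - r_1)(r - r_2), D(n) = (r_1 + n - r_1)(r_1 + n - r_2) = n(n + 1/2).
Evaluating step by step (a_0 = 1):
  n = 1: D(1) = 1(1 + 1/2) = 3/2; numerator = -2(1) = -2; a_1 = (-2)/(3/2) = -4/3
  n = 2: D(2) = 2(2 + 1/2) = 5; numerator = -2(-4/3) - 2(1) = 2/3; a_2 = (2/3)/(5) = 2/15
  n = 3: D(3) = 3(3 + 1/2) = 21/2; numerator = -2(2/15) - 2(-4/3) = 12/5; a_3 = (12/5)/(21/2) = 8/35

r = 5/2; a_0 = 1; a_1 = -4/3; a_2 = 2/15; a_3 = 8/35


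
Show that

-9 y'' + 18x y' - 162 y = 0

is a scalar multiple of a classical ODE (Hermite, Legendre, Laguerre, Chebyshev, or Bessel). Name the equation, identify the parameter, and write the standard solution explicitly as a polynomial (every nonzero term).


All three coefficients share the factor -9; dividing through by -9 gives  y'' - 2x y' + 18 y = 0.
This matches the Hermite equation y'' - 2x y' + 2n y = 0 with 2n = 18, so n = 9; the polynomial solution is H_9(x).
With y = sum_k a_k x^k, matching x^k gives (k+2)(k+1) a_{k+2} = 2(k - n) a_k = 2(k - 9) a_k. The right side vanishes at k = 9, so the series with the parity of 9 terminates at degree 9.
Standard normalization: leading coefficient of H_n is 2^n, so a_9 = 2^9 = 512. Work downward with a_k = (k+1)(k+2) a_{k+2} / (2(k - n)):
  a_7 = (8)(9)(512) / (2(7 - 9)) = 36864/(-4) = -9216
  a_5 = (6)(7)(-9216) / (2(5 - 9)) = -387072/(-8) = 48384
  a_3 = (4)(5)(48384) / (2(3 - 9)) = 967680/(-12) = -80640
  a_1 = (2)(3)(-80640) / (2(1 - 9)) = -483840/(-16) = 30240
Hence H_9(x) = 512 x^9 - 9216 x^7 + 48384 x^5 - 80640 x^3 + 30240 x.

H_9(x); series = 512 x^9 - 9216 x^7 + 48384 x^5 - 80640 x^3 + 30240 x


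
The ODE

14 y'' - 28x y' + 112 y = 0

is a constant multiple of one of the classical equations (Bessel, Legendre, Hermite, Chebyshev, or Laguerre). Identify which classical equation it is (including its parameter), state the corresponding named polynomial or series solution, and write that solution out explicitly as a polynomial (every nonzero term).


All three coefficients share the factor 14; dividing through by 14 gives  y'' - 2x y' + 8 y = 0.
This matches the Hermite equation y'' - 2x y' + 2n y = 0 with 2n = 8, so n = 4; the polynomial solution is H_4(x).
With y = sum_k a_k x^k, matching x^k gives (k+2)(k+1) a_{k+2} = 2(k - n) a_k = 2(k - 4) a_k. The right side vanishes at k = 4, so the series with the parity of 4 terminates at degree 4.
Standard normalization: leading coefficient of H_n is 2^n, so a_4 = 2^4 = 16. Work downward with a_k = (k+1)(k+2) a_{k+2} / (2(k - n)):
  a_2 = (3)(4)(16) / (2(2 - 4)) = 192/(-4) = -48
  a_0 = (1)(2)(-48) / (2(0 - 4)) = -96/(-8) = 12
Hence H_4(x) = 16 x^4 - 48 x^2 + 12.

H_4(x); series = 16 x^4 - 48 x^2 + 12


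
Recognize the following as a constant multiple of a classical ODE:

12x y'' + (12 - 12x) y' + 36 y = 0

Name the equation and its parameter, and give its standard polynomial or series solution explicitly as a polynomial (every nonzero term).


All three coefficients share the factor 12; dividing through by 12 gives  x y'' + (1 - x) y' + 3 y = 0.
This matches the Laguerre equation x y'' + (1 - x) y' + n y = 0 with n = 3; the polynomial solution is L_3(x).
With y = sum_k a_k x^k, matching x^k gives (k+1)k a_{k+1} + (k+1) a_{k+1} - k a_k + n a_k = 0, i.e. (k+1)^2 a_{k+1} = (k - n) a_k = (k - 3) a_k. The right side vanishes at k = 3, so the series terminates at degree 3.
Standard normalization L_n(0) = 1 gives a_0 = 1. Work upward with a_{k+1} = (k - 3) a_k / (k+1)^2:
  a_1 = (0 - 3)(1) / 1^2 = -3/1 = -3
  a_2 = (1 - 3)(-3) / 2^2 = 6/4 = 3/2
  a_3 = (2 - 3)(3/2) / 3^2 = (-3/2)/9 = -1/6
Hence L_3(x) = -x^3/6 + 3 x^2/2 - 3 x + 1.

L_3(x); series = -x^3/6 + 3 x^2/2 - 3 x + 1


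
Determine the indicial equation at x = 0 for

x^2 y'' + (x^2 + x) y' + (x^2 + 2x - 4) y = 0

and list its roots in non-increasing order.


Divide by x^2 to reach normal form y'' + P_1(x) y' + P_2(x) y = 0 with P_1(x) = 1 + 1/x and P_2(x) = 1 + 2/x - 4/x^2.
x = 0 is a singular point because the y'-coefficient 1 + 1/x has a pole at x = 0 and the y-coefficient 1 + 2/x - 4/x^2 has a pole at x = 0.
It is a regular singular point because x P_1(x) = p(x) = x + 1 and x^2 P_2(x) = q(x) = x^2 + 2x - 4 are polynomials, hence analytic at x = 0.
p(0) = 1,  q(0) = -4.
Indicial equation: r(r-1) + p(0) r + q(0) = 0, i.e. r^2 + (p(0) - 1) r + q(0) = 0, i.e. r^2 - 4 = 0.
Discriminant: (0)^2 - 4(-4) = 16, so r = (0 ± 4)/2.
Solving: r_1 = 2, r_2 = -2.

indicial: r^2 - 4 = 0; roots r_1 = 2, r_2 = -2


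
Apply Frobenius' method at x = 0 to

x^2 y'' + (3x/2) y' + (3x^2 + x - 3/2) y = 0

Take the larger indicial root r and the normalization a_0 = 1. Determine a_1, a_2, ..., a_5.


Write in Frobenius form y'' + (p(x)/x) y' + (q(x)/x^2) y = 0:
  p(x) = 3/2,  q(x) = 3x^2 + x - 3/2.
Indicial equation: r(r-1) + (3/2) r + (-3/2) = 0 -> roots r_1 = 1, r_2 = -3/2.
Take r = r_1 = 1. Let y(x) = x^r sum_{n>=0} a_n x^n with a_0 = 1.
Substitute y = x^r sum a_n x^n and match x^{r+n}. The recurrence is
  D(n) a_n + 1 a_{n-1} + 3 a_{n-2} = 0,  where D(n) = (r+n)(r+n-1) + (3/2)(r+n) + (-3/2).
  a_n = [-1 a_{n-1} - 3 a_{n-2}] / D(n).
Since the indicial polynomial factors as (r - r_1)(r - r_2), D(n) = (r_1 + n - r_1)(r_1 + n - r_2) = n(n + 5/2).
Evaluating step by step (a_0 = 1):
  n = 1: D(1) = 1(1 + 5/2) = 7/2; numerator = -1(1) = -1; a_1 = (-1)/(7/2) = -2/7
  n = 2: D(2) = 2(2 + 5/2) = 9; numerator = -1(-2/7) - 3(1) = -19/7; a_2 = (-19/7)/(9) = -19/63
  n = 3: D(3) = 3(3 + 5/2) = 33/2; numerator = -1(-19/63) - 3(-2/7) = 73/63; a_3 = (73/63)/(33/2) = 146/2079
  n = 4: D(4) = 4(4 + 5/2) = 26; numerator = -1(146/2079) - 3(-19/63) = 1735/2079; a_4 = (1735/2079)/(26) = 1735/54054
  n = 5: D(5) = 5(5 + 5/2) = 75/2; numerator = -1(1735/54054) - 3(146/2079) = -1193/4914; a_5 = (-1193/4914)/(75/2) = -1193/184275

r = 1; a_0 = 1; a_1 = -2/7; a_2 = -19/63; a_3 = 146/2079; a_4 = 1735/54054; a_5 = -1193/184275


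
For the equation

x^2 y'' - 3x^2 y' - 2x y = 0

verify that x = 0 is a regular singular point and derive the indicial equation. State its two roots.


Divide by x^2 to reach normal form y'' + P_1(x) y' + P_2(x) y = 0 with P_1(x) = -3 and P_2(x) = -2/x.
x = 0 is a singular point because the y-coefficient -2/x has a pole at x = 0.
It is a regular singular point because x P_1(x) = p(x) = -3x and x^2 P_2(x) = q(x) = -2x are polynomials, hence analytic at x = 0.
p(0) = 0,  q(0) = 0.
Indicial equation: r(r-1) + p(0) r + q(0) = 0, i.e. r^2 + (p(0) - 1) r + q(0) = 0, i.e. r^2 - 1 r = 0.
Discriminant: (-1)^2 - 4(0) = 1, so r = (1 ± 1)/2.
Solving: r_1 = 1, r_2 = 0.

indicial: r^2 - 1 r = 0; roots r_1 = 1, r_2 = 0


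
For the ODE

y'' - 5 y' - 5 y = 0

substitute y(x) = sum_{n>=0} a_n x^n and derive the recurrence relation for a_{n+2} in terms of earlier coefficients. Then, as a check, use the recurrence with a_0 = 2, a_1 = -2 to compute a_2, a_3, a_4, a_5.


Substitute y = sum_n a_n x^n.
y''(x) has coefficient (n+2)(n+1) a_{n+2} at x^n;
-5 y'(x) has coefficient -5 (n+1) a_{n+1} at x^n;
-5 y(x) has coefficient -5 a_n at x^n.
Matching x^n: (n+2)(n+1) a_{n+2} - 5 (n+1) a_{n+1} - 5 a_n = 0.
Thus a_{n+2} = [5 (n+1) a_{n+1} + 5 a_n] / ((n+1)(n+2)).

Check with a_0 = 2, a_1 = -2 (apply the recurrence for n = 0, 1, 2, 3): a_0 = 2, a_1 = -2, a_2 = 0, a_3 = -5/3, a_4 = -25/12, a_5 = -5/2.

a_(n+2) = [5 (n+1) a_(n+1) + 5 a_n] / ((n+1)(n+2)); check: a_0 = 2, a_1 = -2, a_2 = 0, a_3 = -5/3, a_4 = -25/12, a_5 = -5/2


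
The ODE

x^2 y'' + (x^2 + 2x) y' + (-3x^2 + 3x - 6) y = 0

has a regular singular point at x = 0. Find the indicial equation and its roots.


Divide by x^2 to reach normal form y'' + P_1(x) y' + P_2(x) y = 0 with P_1(x) = 1 + 2/x and P_2(x) = -3 + 3/x - 6/x^2.
x = 0 is a singular point because the y'-coefficient 1 + 2/x has a pole at x = 0 and the y-coefficient -3 + 3/x - 6/x^2 has a pole at x = 0.
It is a regular singular point because x P_1(x) = p(x) = x + 2 and x^2 P_2(x) = q(x) = -3x^2 + 3x - 6 are polynomials, hence analytic at x = 0.
p(0) = 2,  q(0) = -6.
Indicial equation: r(r-1) + p(0) r + q(0) = 0, i.e. r^2 + (p(0) - 1) r + q(0) = 0, i.e. r^2 + 1 r - 6 = 0.
Discriminant: (1)^2 - 4(-6) = 25, so r = (-1 ± 5)/2.
Solving: r_1 = 2, r_2 = -3.

indicial: r^2 + 1 r - 6 = 0; roots r_1 = 2, r_2 = -3


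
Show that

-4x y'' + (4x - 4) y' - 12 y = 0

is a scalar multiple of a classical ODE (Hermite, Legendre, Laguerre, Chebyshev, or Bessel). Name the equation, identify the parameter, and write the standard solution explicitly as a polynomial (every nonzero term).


All three coefficients share the factor -4; dividing through by -4 gives  x y'' + (1 - x) y' + 3 y = 0.
This matches the Laguerre equation x y'' + (1 - x) y' + n y = 0 with n = 3; the polynomial solution is L_3(x).
With y = sum_k a_k x^k, matching x^k gives (k+1)k a_{k+1} + (k+1) a_{k+1} - k a_k + n a_k = 0, i.e. (k+1)^2 a_{k+1} = (k - n) a_k = (k - 3) a_k. The right side vanishes at k = 3, so the series terminates at degree 3.
Standard normalization L_n(0) = 1 gives a_0 = 1. Work upward with a_{k+1} = (k - 3) a_k / (k+1)^2:
  a_1 = (0 - 3)(1) / 1^2 = -3/1 = -3
  a_2 = (1 - 3)(-3) / 2^2 = 6/4 = 3/2
  a_3 = (2 - 3)(3/2) / 3^2 = (-3/2)/9 = -1/6
Hence L_3(x) = -x^3/6 + 3 x^2/2 - 3 x + 1.

L_3(x); series = -x^3/6 + 3 x^2/2 - 3 x + 1


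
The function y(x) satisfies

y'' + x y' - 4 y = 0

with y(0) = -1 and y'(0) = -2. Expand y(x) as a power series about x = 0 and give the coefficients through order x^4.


Ansatz: y(x) = sum_{n>=0} a_n x^n, so y'(x) = sum_{n>=1} n a_n x^(n-1) and y''(x) = sum_{n>=2} n(n-1) a_n x^(n-2).
Substitute into P(x) y'' + Q(x) y' + R(x) y = 0 with P(x) = 1, Q(x) = x, R(x) = -4, and match powers of x.
Initial conditions: a_0 = -1, a_1 = -2.
Setting the coefficient of each power of x to zero and solving order by order (substituting the coefficients already found):
  x^0: 2 a_2 - 4 a_0 = 0  ->  2 a_2 = 4 a_0 = -4  ->  a_2 = -2
  x^1: 6 a_3 - 3 a_1 = 0  ->  6 a_3 = 3 a_1 = -6  ->  a_3 = -1
  x^2: 12 a_4 - 2 a_2 = 0  ->  12 a_4 = 2 a_2 = -4  ->  a_4 = -1/3
Truncated series: y(x) = -1 - 2 x - 2 x^2 - x^3 - (1/3) x^4 + O(x^5).

a_0 = -1; a_1 = -2; a_2 = -2; a_3 = -1; a_4 = -1/3


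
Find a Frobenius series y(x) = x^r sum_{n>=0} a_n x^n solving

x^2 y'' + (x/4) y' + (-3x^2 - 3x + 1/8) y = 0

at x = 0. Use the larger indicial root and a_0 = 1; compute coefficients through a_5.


Write in Frobenius form y'' + (p(x)/x) y' + (q(x)/x^2) y = 0:
  p(x) = 1/4,  q(x) = -3x^2 - 3x + 1/8.
Indicial equation: r(r-1) + (1/4) r + (1/8) = 0 -> roots r_1 = 1/2, r_2 = 1/4.
Take r = r_1 = 1/2. Let y(x) = x^r sum_{n>=0} a_n x^n with a_0 = 1.
Substitute y = x^r sum a_n x^n and match x^{r+n}. The recurrence is
  D(n) a_n - 3 a_{n-1} - 3 a_{n-2} = 0,  where D(n) = (r+n)(r+n-1) + (1/4)(r+n) + (1/8).
  a_n = [3 a_{n-1} + 3 a_{n-2}] / D(n).
Since the indicial polynomial factors as (r - r_1)(r - r_2), D(n) = (r_1 + n - r_1)(r_1 + n - r_2) = n(n + 1/4).
Evaluating step by step (a_0 = 1):
  n = 1: D(1) = 1(1 + 1/4) = 5/4; numerator = 3(1) = 3; a_1 = (3)/(5/4) = 12/5
  n = 2: D(2) = 2(2 + 1/4) = 9/2; numerator = 3(12/5) + 3(1) = 51/5; a_2 = (51/5)/(9/2) = 34/15
  n = 3: D(3) = 3(3 + 1/4) = 39/4; numerator = 3(34/15) + 3(12/5) = 14; a_3 = (14)/(39/4) = 56/39
  n = 4: D(4) = 4(4 + 1/4) = 17; numerator = 3(56/39) + 3(34/15) = 722/65; a_4 = (722/65)/(17) = 722/1105
  n = 5: D(5) = 5(5 + 1/4) = 105/4; numerator = 3(722/1105) + 3(56/39) = 6926/1105; a_5 = (6926/1105)/(105/4) = 27704/116025

r = 1/2; a_0 = 1; a_1 = 12/5; a_2 = 34/15; a_3 = 56/39; a_4 = 722/1105; a_5 = 27704/116025


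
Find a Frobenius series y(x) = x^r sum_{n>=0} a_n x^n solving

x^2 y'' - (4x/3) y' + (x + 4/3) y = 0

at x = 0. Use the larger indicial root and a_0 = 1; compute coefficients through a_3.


Write in Frobenius form y'' + (p(x)/x) y' + (q(x)/x^2) y = 0:
  p(x) = -4/3,  q(x) = x + 4/3.
Indicial equation: r(r-1) + (-4/3) r + (4/3) = 0 -> roots r_1 = 4/3, r_2 = 1.
Take r = r_1 = 4/3. Let y(x) = x^r sum_{n>=0} a_n x^n with a_0 = 1.
Substitute y = x^r sum a_n x^n and match x^{r+n}. The recurrence is
  D(n) a_n + 1 a_{n-1} = 0,  where D(n) = (r+n)(r+n-1) + (-4/3)(r+n) + (4/3).
  a_n = -1 / D(n) * a_{n-1}.
Since the indicial polynomial factors as (r - r_1)(r - r_2), D(n) = (r_1 + n - r_1)(r_1 + n - r_2) = n(n + 1/3).
Evaluating step by step (a_0 = 1):
  n = 1: D(1) = 1(1 + 1/3) = 4/3; numerator = -1(1) = -1; a_1 = (-1)/(4/3) = -3/4
  n = 2: D(2) = 2(2 + 1/3) = 14/3; numerator = -1(-3/4) = 3/4; a_2 = (3/4)/(14/3) = 9/56
  n = 3: D(3) = 3(3 + 1/3) = 10; numerator = -1(9/56) = -9/56; a_3 = (-9/56)/(10) = -9/560

r = 4/3; a_0 = 1; a_1 = -3/4; a_2 = 9/56; a_3 = -9/560


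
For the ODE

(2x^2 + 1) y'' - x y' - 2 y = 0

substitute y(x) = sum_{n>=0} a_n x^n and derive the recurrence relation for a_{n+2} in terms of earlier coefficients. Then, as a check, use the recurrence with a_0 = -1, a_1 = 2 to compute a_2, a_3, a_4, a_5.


Substitute y = sum_n a_n x^n.
(1 + 2 x^2) y'' contributes (n+2)(n+1) a_{n+2} + 2 n(n-1) a_n at x^n.
-x y'(x) contributes -n a_n at x^n.
-2 y(x) contributes -2 a_n at x^n.
Matching x^n: (n+2)(n+1) a_{n+2} + (2 n(n-1) - n - 2) a_n = 0.
Thus a_{n+2} = (-2 n(n-1) + n + 2) / ((n+1)(n+2)) * a_n.

Check with a_0 = -1, a_1 = 2 (apply the recurrence for n = 0, 1, 2, 3): a_0 = -1, a_1 = 2, a_2 = -1, a_3 = 1, a_4 = 0, a_5 = -7/20.

a_(n+2) = (-2 n(n-1) + n + 2) / ((n+1)(n+2)) * a_n; check: a_0 = -1, a_1 = 2, a_2 = -1, a_3 = 1, a_4 = 0, a_5 = -7/20


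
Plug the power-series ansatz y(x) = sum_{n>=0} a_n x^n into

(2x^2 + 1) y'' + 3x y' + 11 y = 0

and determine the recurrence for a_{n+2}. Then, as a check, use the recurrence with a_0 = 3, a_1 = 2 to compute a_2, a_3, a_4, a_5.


Substitute y = sum_n a_n x^n.
(1 + 2 x^2) y'' contributes (n+2)(n+1) a_{n+2} + 2 n(n-1) a_n at x^n.
3 x y'(x) contributes 3 n a_n at x^n.
11 y(x) contributes 11 a_n at x^n.
Matching x^n: (n+2)(n+1) a_{n+2} + (2 n(n-1) + 3 n + 11) a_n = 0.
Thus a_{n+2} = (-2 n(n-1) - 3 n - 11) / ((n+1)(n+2)) * a_n.

Check with a_0 = 3, a_1 = 2 (apply the recurrence for n = 0, 1, 2, 3): a_0 = 3, a_1 = 2, a_2 = -33/2, a_3 = -14/3, a_4 = 231/8, a_5 = 112/15.

a_(n+2) = (-2 n(n-1) - 3 n - 11) / ((n+1)(n+2)) * a_n; check: a_0 = 3, a_1 = 2, a_2 = -33/2, a_3 = -14/3, a_4 = 231/8, a_5 = 112/15


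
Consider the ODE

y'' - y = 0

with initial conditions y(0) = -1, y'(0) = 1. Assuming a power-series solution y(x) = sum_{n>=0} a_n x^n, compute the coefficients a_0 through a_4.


Ansatz: y(x) = sum_{n>=0} a_n x^n, so y'(x) = sum_{n>=1} n a_n x^(n-1) and y''(x) = sum_{n>=2} n(n-1) a_n x^(n-2).
Substitute into P(x) y'' + Q(x) y' + R(x) y = 0 with P(x) = 1, Q(x) = 0, R(x) = -1, and match powers of x.
Initial conditions: a_0 = -1, a_1 = 1.
Setting the coefficient of each power of x to zero and solving order by order (substituting the coefficients already found):
  x^0: 2 a_2 - a_0 = 0  ->  2 a_2 = a_0 = -1  ->  a_2 = -1/2
  x^1: 6 a_3 - a_1 = 0  ->  6 a_3 = a_1 = 1  ->  a_3 = 1/6
  x^2: 12 a_4 - a_2 = 0  ->  12 a_4 = a_2 = -1/2  ->  a_4 = -1/24
Truncated series: y(x) = -1 + x - (1/2) x^2 + (1/6) x^3 - (1/24) x^4 + O(x^5).

a_0 = -1; a_1 = 1; a_2 = -1/2; a_3 = 1/6; a_4 = -1/24


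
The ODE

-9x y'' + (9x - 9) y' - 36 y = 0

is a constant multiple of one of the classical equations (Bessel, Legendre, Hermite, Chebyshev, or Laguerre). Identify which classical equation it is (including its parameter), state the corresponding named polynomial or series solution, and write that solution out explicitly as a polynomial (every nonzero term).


All three coefficients share the factor -9; dividing through by -9 gives  x y'' + (1 - x) y' + 4 y = 0.
This matches the Laguerre equation x y'' + (1 - x) y' + n y = 0 with n = 4; the polynomial solution is L_4(x).
With y = sum_k a_k x^k, matching x^k gives (k+1)k a_{k+1} + (k+1) a_{k+1} - k a_k + n a_k = 0, i.e. (k+1)^2 a_{k+1} = (k - n) a_k = (k - 4) a_k. The right side vanishes at k = 4, so the series terminates at degree 4.
Standard normalization L_n(0) = 1 gives a_0 = 1. Work upward with a_{k+1} = (k - 4) a_k / (k+1)^2:
  a_1 = (0 - 4)(1) / 1^2 = -4/1 = -4
  a_2 = (1 - 4)(-4) / 2^2 = 12/4 = 3
  a_3 = (2 - 4)(3) / 3^2 = -6/9 = -2/3
  a_4 = (3 - 4)(-2/3) / 4^2 = (2/3)/16 = 1/24
Hence L_4(x) = x^4/24 - 2 x^3/3 + 3 x^2 - 4 x + 1.

L_4(x); series = x^4/24 - 2 x^3/3 + 3 x^2 - 4 x + 1


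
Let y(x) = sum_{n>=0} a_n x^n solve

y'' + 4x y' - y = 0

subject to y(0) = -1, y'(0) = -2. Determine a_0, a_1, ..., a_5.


Ansatz: y(x) = sum_{n>=0} a_n x^n, so y'(x) = sum_{n>=1} n a_n x^(n-1) and y''(x) = sum_{n>=2} n(n-1) a_n x^(n-2).
Substitute into P(x) y'' + Q(x) y' + R(x) y = 0 with P(x) = 1, Q(x) = 4x, R(x) = -1, and match powers of x.
Initial conditions: a_0 = -1, a_1 = -2.
Setting the coefficient of each power of x to zero and solving order by order (substituting the coefficients already found):
  x^0: 2 a_2 - a_0 = 0  ->  2 a_2 = a_0 = -1  ->  a_2 = -1/2
  x^1: 6 a_3 + 3 a_1 = 0  ->  6 a_3 = -3 a_1 = 6  ->  a_3 = 1
  x^2: 12 a_4 + 7 a_2 = 0  ->  12 a_4 = -7 a_2 = 7/2  ->  a_4 = 7/24
  x^3: 20 a_5 + 11 a_3 = 0  ->  20 a_5 = -11 a_3 = -11  ->  a_5 = -11/20
Truncated series: y(x) = -1 - 2 x - (1/2) x^2 + x^3 + (7/24) x^4 - (11/20) x^5 + O(x^6).

a_0 = -1; a_1 = -2; a_2 = -1/2; a_3 = 1; a_4 = 7/24; a_5 = -11/20


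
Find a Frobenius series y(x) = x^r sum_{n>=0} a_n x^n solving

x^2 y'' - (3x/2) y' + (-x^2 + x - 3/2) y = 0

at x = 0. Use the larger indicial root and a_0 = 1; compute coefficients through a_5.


Write in Frobenius form y'' + (p(x)/x) y' + (q(x)/x^2) y = 0:
  p(x) = -3/2,  q(x) = -x^2 + x - 3/2.
Indicial equation: r(r-1) + (-3/2) r + (-3/2) = 0 -> roots r_1 = 3, r_2 = -1/2.
Take r = r_1 = 3. Let y(x) = x^r sum_{n>=0} a_n x^n with a_0 = 1.
Substitute y = x^r sum a_n x^n and match x^{r+n}. The recurrence is
  D(n) a_n + 1 a_{n-1} - 1 a_{n-2} = 0,  where D(n) = (r+n)(r+n-1) + (-3/2)(r+n) + (-3/2).
  a_n = [-1 a_{n-1} + 1 a_{n-2}] / D(n).
Since the indicial polynomial factors as (r - r_1)(r - r_2), D(n) = (r_1 + n - r_1)(r_1 + n - r_2) = n(n + 7/2).
Evaluating step by step (a_0 = 1):
  n = 1: D(1) = 1(1 + 7/2) = 9/2; numerator = -1(1) = -1; a_1 = (-1)/(9/2) = -2/9
  n = 2: D(2) = 2(2 + 7/2) = 11; numerator = -1(-2/9) + 1(1) = 11/9; a_2 = (11/9)/(11) = 1/9
  n = 3: D(3) = 3(3 + 7/2) = 39/2; numerator = -1(1/9) + 1(-2/9) = -1/3; a_3 = (-1/3)/(39/2) = -2/117
  n = 4: D(4) = 4(4 + 7/2) = 30; numerator = -1(-2/117) + 1(1/9) = 5/39; a_4 = (5/39)/(30) = 1/234
  n = 5: D(5) = 5(5 + 7/2) = 85/2; numerator = -1(1/234) + 1(-2/117) = -5/234; a_5 = (-5/234)/(85/2) = -1/1989

r = 3; a_0 = 1; a_1 = -2/9; a_2 = 1/9; a_3 = -2/117; a_4 = 1/234; a_5 = -1/1989


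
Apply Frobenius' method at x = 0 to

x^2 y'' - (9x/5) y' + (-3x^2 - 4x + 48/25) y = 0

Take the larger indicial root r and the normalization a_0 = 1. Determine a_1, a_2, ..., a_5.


Write in Frobenius form y'' + (p(x)/x) y' + (q(x)/x^2) y = 0:
  p(x) = -9/5,  q(x) = -3x^2 - 4x + 48/25.
Indicial equation: r(r-1) + (-9/5) r + (48/25) = 0 -> roots r_1 = 8/5, r_2 = 6/5.
Take r = r_1 = 8/5. Let y(x) = x^r sum_{n>=0} a_n x^n with a_0 = 1.
Substitute y = x^r sum a_n x^n and match x^{r+n}. The recurrence is
  D(n) a_n - 4 a_{n-1} - 3 a_{n-2} = 0,  where D(n) = (r+n)(r+n-1) + (-9/5)(r+n) + (48/25).
  a_n = [4 a_{n-1} + 3 a_{n-2}] / D(n).
Since the indicial polynomial factors as (r - r_1)(r - r_2), D(n) = (r_1 + n - r_1)(r_1 + n - r_2) = n(n + 2/5).
Evaluating step by step (a_0 = 1):
  n = 1: D(1) = 1(1 + 2/5) = 7/5; numerator = 4(1) = 4; a_1 = (4)/(7/5) = 20/7
  n = 2: D(2) = 2(2 + 2/5) = 24/5; numerator = 4(20/7) + 3(1) = 101/7; a_2 = (101/7)/(24/5) = 505/168
  n = 3: D(3) = 3(3 + 2/5) = 51/5; numerator = 4(505/168) + 3(20/7) = 865/42; a_3 = (865/42)/(51/5) = 4325/2142
  n = 4: D(4) = 4(4 + 2/5) = 88/5; numerator = 4(4325/2142) + 3(505/168) = 146465/8568; a_4 = (146465/8568)/(88/5) = 66575/68544
  n = 5: D(5) = 5(5 + 2/5) = 27; numerator = 4(66575/68544) + 3(4325/2142) = 170375/17136; a_5 = (170375/17136)/(27) = 170375/462672

r = 8/5; a_0 = 1; a_1 = 20/7; a_2 = 505/168; a_3 = 4325/2142; a_4 = 66575/68544; a_5 = 170375/462672


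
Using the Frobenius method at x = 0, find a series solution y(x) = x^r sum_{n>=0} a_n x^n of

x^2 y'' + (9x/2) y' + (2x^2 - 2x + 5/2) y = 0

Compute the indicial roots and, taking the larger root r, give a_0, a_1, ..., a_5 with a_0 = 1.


Write in Frobenius form y'' + (p(x)/x) y' + (q(x)/x^2) y = 0:
  p(x) = 9/2,  q(x) = 2x^2 - 2x + 5/2.
Indicial equation: r(r-1) + (9/2) r + (5/2) = 0 -> roots r_1 = -1, r_2 = -5/2.
Take r = r_1 = -1. Let y(x) = x^r sum_{n>=0} a_n x^n with a_0 = 1.
Substitute y = x^r sum a_n x^n and match x^{r+n}. The recurrence is
  D(n) a_n - 2 a_{n-1} + 2 a_{n-2} = 0,  where D(n) = (r+n)(r+n-1) + (9/2)(r+n) + (5/2).
  a_n = [2 a_{n-1} - 2 a_{n-2}] / D(n).
Since the indicial polynomial factors as (r - r_1)(r - r_2), D(n) = (r_1 + n - r_1)(r_1 + n - r_2) = n(n + 3/2).
Evaluating step by step (a_0 = 1):
  n = 1: D(1) = 1(1 + 3/2) = 5/2; numerator = 2(1) = 2; a_1 = (2)/(5/2) = 4/5
  n = 2: D(2) = 2(2 + 3/2) = 7; numerator = 2(4/5) - 2(1) = -2/5; a_2 = (-2/5)/(7) = -2/35
  n = 3: D(3) = 3(3 + 3/2) = 27/2; numerator = 2(-2/35) - 2(4/5) = -12/7; a_3 = (-12/7)/(27/2) = -8/63
  n = 4: D(4) = 4(4 + 3/2) = 22; numerator = 2(-8/63) - 2(-2/35) = -44/315; a_4 = (-44/315)/(22) = -2/315
  n = 5: D(5) = 5(5 + 3/2) = 65/2; numerator = 2(-2/315) - 2(-8/63) = 76/315; a_5 = (76/315)/(65/2) = 152/20475

r = -1; a_0 = 1; a_1 = 4/5; a_2 = -2/35; a_3 = -8/63; a_4 = -2/315; a_5 = 152/20475


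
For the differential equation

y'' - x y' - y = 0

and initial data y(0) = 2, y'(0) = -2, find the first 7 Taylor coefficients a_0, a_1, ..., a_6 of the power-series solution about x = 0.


Ansatz: y(x) = sum_{n>=0} a_n x^n, so y'(x) = sum_{n>=1} n a_n x^(n-1) and y''(x) = sum_{n>=2} n(n-1) a_n x^(n-2).
Substitute into P(x) y'' + Q(x) y' + R(x) y = 0 with P(x) = 1, Q(x) = -x, R(x) = -1, and match powers of x.
Initial conditions: a_0 = 2, a_1 = -2.
Setting the coefficient of each power of x to zero and solving order by order (substituting the coefficients already found):
  x^0: 2 a_2 - a_0 = 0  ->  2 a_2 = a_0 = 2  ->  a_2 = 1
  x^1: 6 a_3 - 2 a_1 = 0  ->  6 a_3 = 2 a_1 = -4  ->  a_3 = -2/3
  x^2: 12 a_4 - 3 a_2 = 0  ->  12 a_4 = 3 a_2 = 3  ->  a_4 = 1/4
  x^3: 20 a_5 - 4 a_3 = 0  ->  20 a_5 = 4 a_3 = -8/3  ->  a_5 = -2/15
  x^4: 30 a_6 - 5 a_4 = 0  ->  30 a_6 = 5 a_4 = 5/4  ->  a_6 = 1/24
Truncated series: y(x) = 2 - 2 x + x^2 - (2/3) x^3 + (1/4) x^4 - (2/15) x^5 + (1/24) x^6 + O(x^7).

a_0 = 2; a_1 = -2; a_2 = 1; a_3 = -2/3; a_4 = 1/4; a_5 = -2/15; a_6 = 1/24


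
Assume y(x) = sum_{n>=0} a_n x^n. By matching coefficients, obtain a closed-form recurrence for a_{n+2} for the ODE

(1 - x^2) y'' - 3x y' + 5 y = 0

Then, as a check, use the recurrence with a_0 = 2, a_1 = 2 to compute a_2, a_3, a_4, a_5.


Substitute y = sum_n a_n x^n.
(1 - 1 x^2) y'' contributes (n+2)(n+1) a_{n+2} - n(n-1) a_n at x^n.
-3 x y'(x) contributes -3 n a_n at x^n.
5 y(x) contributes 5 a_n at x^n.
Matching x^n: (n+2)(n+1) a_{n+2} + (-n(n-1) - 3 n + 5) a_n = 0.
Thus a_{n+2} = (n(n-1) + 3 n - 5) / ((n+1)(n+2)) * a_n.

Check with a_0 = 2, a_1 = 2 (apply the recurrence for n = 0, 1, 2, 3): a_0 = 2, a_1 = 2, a_2 = -5, a_3 = -2/3, a_4 = -5/4, a_5 = -1/3.

a_(n+2) = (n(n-1) + 3 n - 5) / ((n+1)(n+2)) * a_n; check: a_0 = 2, a_1 = 2, a_2 = -5, a_3 = -2/3, a_4 = -5/4, a_5 = -1/3


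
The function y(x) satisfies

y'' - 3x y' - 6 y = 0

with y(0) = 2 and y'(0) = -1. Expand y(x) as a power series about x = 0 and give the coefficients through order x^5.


Ansatz: y(x) = sum_{n>=0} a_n x^n, so y'(x) = sum_{n>=1} n a_n x^(n-1) and y''(x) = sum_{n>=2} n(n-1) a_n x^(n-2).
Substitute into P(x) y'' + Q(x) y' + R(x) y = 0 with P(x) = 1, Q(x) = -3x, R(x) = -6, and match powers of x.
Initial conditions: a_0 = 2, a_1 = -1.
Setting the coefficient of each power of x to zero and solving order by order (substituting the coefficients already found):
  x^0: 2 a_2 - 6 a_0 = 0  ->  2 a_2 = 6 a_0 = 12  ->  a_2 = 6
  x^1: 6 a_3 - 9 a_1 = 0  ->  6 a_3 = 9 a_1 = -9  ->  a_3 = -3/2
  x^2: 12 a_4 - 12 a_2 = 0  ->  12 a_4 = 12 a_2 = 72  ->  a_4 = 6
  x^3: 20 a_5 - 15 a_3 = 0  ->  20 a_5 = 15 a_3 = -45/2  ->  a_5 = -9/8
Truncated series: y(x) = 2 - x + 6 x^2 - (3/2) x^3 + 6 x^4 - (9/8) x^5 + O(x^6).

a_0 = 2; a_1 = -1; a_2 = 6; a_3 = -3/2; a_4 = 6; a_5 = -9/8


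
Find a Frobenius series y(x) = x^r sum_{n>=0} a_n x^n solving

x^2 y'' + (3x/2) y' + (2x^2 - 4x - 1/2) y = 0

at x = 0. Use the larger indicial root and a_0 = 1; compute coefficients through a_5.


Write in Frobenius form y'' + (p(x)/x) y' + (q(x)/x^2) y = 0:
  p(x) = 3/2,  q(x) = 2x^2 - 4x - 1/2.
Indicial equation: r(r-1) + (3/2) r + (-1/2) = 0 -> roots r_1 = 1/2, r_2 = -1.
Take r = r_1 = 1/2. Let y(x) = x^r sum_{n>=0} a_n x^n with a_0 = 1.
Substitute y = x^r sum a_n x^n and match x^{r+n}. The recurrence is
  D(n) a_n - 4 a_{n-1} + 2 a_{n-2} = 0,  where D(n) = (r+n)(r+n-1) + (3/2)(r+n) + (-1/2).
  a_n = [4 a_{n-1} - 2 a_{n-2}] / D(n).
Since the indicial polynomial factors as (r - r_1)(r - r_2), D(n) = (r_1 + n - r_1)(r_1 + n - r_2) = n(n + 3/2).
Evaluating step by step (a_0 = 1):
  n = 1: D(1) = 1(1 + 3/2) = 5/2; numerator = 4(1) = 4; a_1 = (4)/(5/2) = 8/5
  n = 2: D(2) = 2(2 + 3/2) = 7; numerator = 4(8/5) - 2(1) = 22/5; a_2 = (22/5)/(7) = 22/35
  n = 3: D(3) = 3(3 + 3/2) = 27/2; numerator = 4(22/35) - 2(8/5) = -24/35; a_3 = (-24/35)/(27/2) = -16/315
  n = 4: D(4) = 4(4 + 3/2) = 22; numerator = 4(-16/315) - 2(22/35) = -92/63; a_4 = (-92/63)/(22) = -46/693
  n = 5: D(5) = 5(5 + 3/2) = 65/2; numerator = 4(-46/693) - 2(-16/315) = -568/3465; a_5 = (-568/3465)/(65/2) = -1136/225225

r = 1/2; a_0 = 1; a_1 = 8/5; a_2 = 22/35; a_3 = -16/315; a_4 = -46/693; a_5 = -1136/225225


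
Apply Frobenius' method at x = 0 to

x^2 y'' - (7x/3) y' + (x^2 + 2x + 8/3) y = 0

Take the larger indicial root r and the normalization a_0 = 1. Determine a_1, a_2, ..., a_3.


Write in Frobenius form y'' + (p(x)/x) y' + (q(x)/x^2) y = 0:
  p(x) = -7/3,  q(x) = x^2 + 2x + 8/3.
Indicial equation: r(r-1) + (-7/3) r + (8/3) = 0 -> roots r_1 = 2, r_2 = 4/3.
Take r = r_1 = 2. Let y(x) = x^r sum_{n>=0} a_n x^n with a_0 = 1.
Substitute y = x^r sum a_n x^n and match x^{r+n}. The recurrence is
  D(n) a_n + 2 a_{n-1} + 1 a_{n-2} = 0,  where D(n) = (r+n)(r+n-1) + (-7/3)(r+n) + (8/3).
  a_n = [-2 a_{n-1} - 1 a_{n-2}] / D(n).
Since the indicial polynomial factors as (r - r_1)(r - r_2), D(n) = (r_1 + n - r_1)(r_1 + n - r_2) = n(n + 2/3).
Evaluating step by step (a_0 = 1):
  n = 1: D(1) = 1(1 + 2/3) = 5/3; numerator = -2(1) = -2; a_1 = (-2)/(5/3) = -6/5
  n = 2: D(2) = 2(2 + 2/3) = 16/3; numerator = -2(-6/5) - 1(1) = 7/5; a_2 = (7/5)/(16/3) = 21/80
  n = 3: D(3) = 3(3 + 2/3) = 11; numerator = -2(21/80) - 1(-6/5) = 27/40; a_3 = (27/40)/(11) = 27/440

r = 2; a_0 = 1; a_1 = -6/5; a_2 = 21/80; a_3 = 27/440


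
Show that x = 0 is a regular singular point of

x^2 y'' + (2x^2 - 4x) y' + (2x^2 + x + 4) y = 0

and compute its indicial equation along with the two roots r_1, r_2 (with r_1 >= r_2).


Divide by x^2 to reach normal form y'' + P_1(x) y' + P_2(x) y = 0 with P_1(x) = 2 - 4/x and P_2(x) = 2 + 1/x + 4/x^2.
x = 0 is a singular point because the y'-coefficient 2 - 4/x has a pole at x = 0 and the y-coefficient 2 + 1/x + 4/x^2 has a pole at x = 0.
It is a regular singular point because x P_1(x) = p(x) = 2x - 4 and x^2 P_2(x) = q(x) = 2x^2 + x + 4 are polynomials, hence analytic at x = 0.
p(0) = -4,  q(0) = 4.
Indicial equation: r(r-1) + p(0) r + q(0) = 0, i.e. r^2 + (p(0) - 1) r + q(0) = 0, i.e. r^2 - 5 r + 4 = 0.
Discriminant: (-5)^2 - 4(4) = 9, so r = (5 ± 3)/2.
Solving: r_1 = 4, r_2 = 1.

indicial: r^2 - 5 r + 4 = 0; roots r_1 = 4, r_2 = 1


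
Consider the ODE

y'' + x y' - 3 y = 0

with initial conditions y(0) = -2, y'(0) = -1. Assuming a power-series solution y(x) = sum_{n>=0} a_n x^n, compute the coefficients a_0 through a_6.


Ansatz: y(x) = sum_{n>=0} a_n x^n, so y'(x) = sum_{n>=1} n a_n x^(n-1) and y''(x) = sum_{n>=2} n(n-1) a_n x^(n-2).
Substitute into P(x) y'' + Q(x) y' + R(x) y = 0 with P(x) = 1, Q(x) = x, R(x) = -3, and match powers of x.
Initial conditions: a_0 = -2, a_1 = -1.
Setting the coefficient of each power of x to zero and solving order by order (substituting the coefficients already found):
  x^0: 2 a_2 - 3 a_0 = 0  ->  2 a_2 = 3 a_0 = -6  ->  a_2 = -3
  x^1: 6 a_3 - 2 a_1 = 0  ->  6 a_3 = 2 a_1 = -2  ->  a_3 = -1/3
  x^2: 12 a_4 - a_2 = 0  ->  12 a_4 = a_2 = -3  ->  a_4 = -1/4
  x^3: 20 a_5 = 0  ->  a_5 = 0
  x^4: 30 a_6 + a_4 = 0  ->  30 a_6 = -a_4 = 1/4  ->  a_6 = 1/120
Truncated series: y(x) = -2 - x - 3 x^2 - (1/3) x^3 - (1/4) x^4 + (1/120) x^6 + O(x^7).

a_0 = -2; a_1 = -1; a_2 = -3; a_3 = -1/3; a_4 = -1/4; a_5 = 0; a_6 = 1/120


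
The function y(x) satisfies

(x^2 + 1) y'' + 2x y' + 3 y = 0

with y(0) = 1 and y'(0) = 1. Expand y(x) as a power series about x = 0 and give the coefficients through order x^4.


Ansatz: y(x) = sum_{n>=0} a_n x^n, so y'(x) = sum_{n>=1} n a_n x^(n-1) and y''(x) = sum_{n>=2} n(n-1) a_n x^(n-2).
Substitute into P(x) y'' + Q(x) y' + R(x) y = 0 with P(x) = x^2 + 1, Q(x) = 2x, R(x) = 3, and match powers of x.
Initial conditions: a_0 = 1, a_1 = 1.
Setting the coefficient of each power of x to zero and solving order by order (substituting the coefficients already found):
  x^0: 2 a_2 + 3 a_0 = 0  ->  2 a_2 = -3 a_0 = -3  ->  a_2 = -3/2
  x^1: 6 a_3 + 5 a_1 = 0  ->  6 a_3 = -5 a_1 = -5  ->  a_3 = -5/6
  x^2: 12 a_4 + 9 a_2 = 0  ->  12 a_4 = -9 a_2 = 27/2  ->  a_4 = 9/8
Truncated series: y(x) = 1 + x - (3/2) x^2 - (5/6) x^3 + (9/8) x^4 + O(x^5).

a_0 = 1; a_1 = 1; a_2 = -3/2; a_3 = -5/6; a_4 = 9/8


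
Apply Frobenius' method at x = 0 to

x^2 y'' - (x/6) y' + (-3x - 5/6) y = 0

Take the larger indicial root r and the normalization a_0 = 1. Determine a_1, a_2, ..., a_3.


Write in Frobenius form y'' + (p(x)/x) y' + (q(x)/x^2) y = 0:
  p(x) = -1/6,  q(x) = -3x - 5/6.
Indicial equation: r(r-1) + (-1/6) r + (-5/6) = 0 -> roots r_1 = 5/3, r_2 = -1/2.
Take r = r_1 = 5/3. Let y(x) = x^r sum_{n>=0} a_n x^n with a_0 = 1.
Substitute y = x^r sum a_n x^n and match x^{r+n}. The recurrence is
  D(n) a_n - 3 a_{n-1} = 0,  where D(n) = (r+n)(r+n-1) + (-1/6)(r+n) + (-5/6).
  a_n = 3 / D(n) * a_{n-1}.
Since the indicial polynomial factors as (r - r_1)(r - r_2), D(n) = (r_1 + n - r_1)(r_1 + n - r_2) = n(n + 13/6).
Evaluating step by step (a_0 = 1):
  n = 1: D(1) = 1(1 + 13/6) = 19/6; numerator = 3(1) = 3; a_1 = (3)/(19/6) = 18/19
  n = 2: D(2) = 2(2 + 13/6) = 25/3; numerator = 3(18/19) = 54/19; a_2 = (54/19)/(25/3) = 162/475
  n = 3: D(3) = 3(3 + 13/6) = 31/2; numerator = 3(162/475) = 486/475; a_3 = (486/475)/(31/2) = 972/14725

r = 5/3; a_0 = 1; a_1 = 18/19; a_2 = 162/475; a_3 = 972/14725


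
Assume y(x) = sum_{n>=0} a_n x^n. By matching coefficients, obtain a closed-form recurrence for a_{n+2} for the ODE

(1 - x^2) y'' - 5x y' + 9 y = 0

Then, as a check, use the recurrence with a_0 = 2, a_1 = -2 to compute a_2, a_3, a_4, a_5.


Substitute y = sum_n a_n x^n.
(1 - 1 x^2) y'' contributes (n+2)(n+1) a_{n+2} - n(n-1) a_n at x^n.
-5 x y'(x) contributes -5 n a_n at x^n.
9 y(x) contributes 9 a_n at x^n.
Matching x^n: (n+2)(n+1) a_{n+2} + (-n(n-1) - 5 n + 9) a_n = 0.
Thus a_{n+2} = (n(n-1) + 5 n - 9) / ((n+1)(n+2)) * a_n.

Check with a_0 = 2, a_1 = -2 (apply the recurrence for n = 0, 1, 2, 3): a_0 = 2, a_1 = -2, a_2 = -9, a_3 = 4/3, a_4 = -9/4, a_5 = 4/5.

a_(n+2) = (n(n-1) + 5 n - 9) / ((n+1)(n+2)) * a_n; check: a_0 = 2, a_1 = -2, a_2 = -9, a_3 = 4/3, a_4 = -9/4, a_5 = 4/5


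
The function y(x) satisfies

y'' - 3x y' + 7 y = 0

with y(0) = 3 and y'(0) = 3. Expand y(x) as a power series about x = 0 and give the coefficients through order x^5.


Ansatz: y(x) = sum_{n>=0} a_n x^n, so y'(x) = sum_{n>=1} n a_n x^(n-1) and y''(x) = sum_{n>=2} n(n-1) a_n x^(n-2).
Substitute into P(x) y'' + Q(x) y' + R(x) y = 0 with P(x) = 1, Q(x) = -3x, R(x) = 7, and match powers of x.
Initial conditions: a_0 = 3, a_1 = 3.
Setting the coefficient of each power of x to zero and solving order by order (substituting the coefficients already found):
  x^0: 2 a_2 + 7 a_0 = 0  ->  2 a_2 = -7 a_0 = -21  ->  a_2 = -21/2
  x^1: 6 a_3 + 4 a_1 = 0  ->  6 a_3 = -4 a_1 = -12  ->  a_3 = -2
  x^2: 12 a_4 + a_2 = 0  ->  12 a_4 = -a_2 = 21/2  ->  a_4 = 7/8
  x^3: 20 a_5 - 2 a_3 = 0  ->  20 a_5 = 2 a_3 = -4  ->  a_5 = -1/5
Truncated series: y(x) = 3 + 3 x - (21/2) x^2 - 2 x^3 + (7/8) x^4 - (1/5) x^5 + O(x^6).

a_0 = 3; a_1 = 3; a_2 = -21/2; a_3 = -2; a_4 = 7/8; a_5 = -1/5


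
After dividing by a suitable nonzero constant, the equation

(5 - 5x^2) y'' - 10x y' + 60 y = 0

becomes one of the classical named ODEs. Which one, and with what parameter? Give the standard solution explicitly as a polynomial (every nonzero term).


All three coefficients share the factor 5; dividing through by 5 gives  (1 - x^2) y'' - 2x y' + 12 y = 0.
This matches the Legendre equation (1 - x^2) y'' - 2x y' + n(n+1) y = 0 (note the -2x y' term) with n(n+1) = 12, so n = 3; the polynomial solution is P_3(x).
With y = sum_k a_k x^k, matching x^k gives (k+2)(k+1) a_{k+2} = [k(k+1) - n(n+1)] a_k = (k - 3)(k + 4) a_k. The right side vanishes at k = 3, so the series with the parity of 3 terminates at degree 3.
Standard normalization (P_n(1) = 1): leading coefficient (2n)!/(2^n (n!)^2) = 720/(8*36) = 5/2, so a_3 = 5/2. Work downward with a_k = (k+1)(k+2) a_{k+2} / ((k - 3)(k + 4)):
  a_1 = (2)(3)(5/2) / ((1 - 3)(1 + 4)) = 15/(-10) = -3/2
Hence P_3(x) = 5 x^3/2 - 3 x/2.

P_3(x); series = 5 x^3/2 - 3 x/2


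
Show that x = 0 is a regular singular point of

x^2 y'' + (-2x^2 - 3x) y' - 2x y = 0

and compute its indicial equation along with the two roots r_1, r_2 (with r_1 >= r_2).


Divide by x^2 to reach normal form y'' + P_1(x) y' + P_2(x) y = 0 with P_1(x) = -2 - 3/x and P_2(x) = -2/x.
x = 0 is a singular point because the y'-coefficient -2 - 3/x has a pole at x = 0 and the y-coefficient -2/x has a pole at x = 0.
It is a regular singular point because x P_1(x) = p(x) = -2x - 3 and x^2 P_2(x) = q(x) = -2x are polynomials, hence analytic at x = 0.
p(0) = -3,  q(0) = 0.
Indicial equation: r(r-1) + p(0) r + q(0) = 0, i.e. r^2 + (p(0) - 1) r + q(0) = 0, i.e. r^2 - 4 r = 0.
Discriminant: (-4)^2 - 4(0) = 16, so r = (4 ± 4)/2.
Solving: r_1 = 4, r_2 = 0.

indicial: r^2 - 4 r = 0; roots r_1 = 4, r_2 = 0


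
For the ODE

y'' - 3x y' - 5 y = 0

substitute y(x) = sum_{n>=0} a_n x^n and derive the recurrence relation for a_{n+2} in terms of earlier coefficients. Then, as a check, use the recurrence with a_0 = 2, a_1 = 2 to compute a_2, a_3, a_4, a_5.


Substitute y = sum_n a_n x^n.
y''(x) has coefficient (n+2)(n+1) a_{n+2} at x^n;
-3 x y'(x) has coefficient -3 n a_n at x^n (shift);
-5 y(x) has coefficient -5 a_n at x^n.
Matching x^n: (n+2)(n+1) a_{n+2} + (-3n - 5) a_n = 0.
Thus a_{n+2} = (3n + 5) / ((n+1)(n+2)) * a_n.

Check with a_0 = 2, a_1 = 2 (apply the recurrence for n = 0, 1, 2, 3): a_0 = 2, a_1 = 2, a_2 = 5, a_3 = 8/3, a_4 = 55/12, a_5 = 28/15.

a_(n+2) = (3n + 5) / ((n+1)(n+2)) * a_n; check: a_0 = 2, a_1 = 2, a_2 = 5, a_3 = 8/3, a_4 = 55/12, a_5 = 28/15
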